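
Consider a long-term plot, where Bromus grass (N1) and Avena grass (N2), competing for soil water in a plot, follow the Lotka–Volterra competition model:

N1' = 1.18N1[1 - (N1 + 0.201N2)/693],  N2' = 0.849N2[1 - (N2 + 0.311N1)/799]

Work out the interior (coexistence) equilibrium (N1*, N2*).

Setting both brackets to zero gives the nullclines N1 + 0.201N2 = 693 and 0.311N1 + N2 = 799.
Substituting N2 = 799 - 0.311N1 into the first: N1(1 - 0.201·0.311) = 693 - 0.201·799.
So N1* = 532/0.937 = 568, and then N2* = 799 - 0.311·568 = 622.

N1* ≈ 568, N2* ≈ 622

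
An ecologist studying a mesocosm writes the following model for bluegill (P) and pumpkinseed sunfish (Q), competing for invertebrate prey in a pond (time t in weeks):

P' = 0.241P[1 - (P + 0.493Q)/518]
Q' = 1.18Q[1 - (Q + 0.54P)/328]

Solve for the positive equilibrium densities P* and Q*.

P* ≈ 486, Q* ≈ 65.8

Setting both brackets to zero gives the nullclines P + 0.493Q = 518 and 0.54P + Q = 328.
Substituting Q = 328 - 0.54P into the first: P(1 - 0.493·0.54) = 518 - 0.493·328.
So P* = 356/0.734 = 486, and then Q* = 328 - 0.54·486 = 65.8.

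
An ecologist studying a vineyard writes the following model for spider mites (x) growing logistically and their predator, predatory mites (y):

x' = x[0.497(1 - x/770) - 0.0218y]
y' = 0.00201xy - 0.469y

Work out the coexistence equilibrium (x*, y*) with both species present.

x* ≈ 233, y* ≈ 15.9

From dy/dt = 0 with y > 0: 0.00201x* = 0.469, so x* = 233.
Substitute into dx/dt = 0: 0.497(1 - 233/770) = 0.0218y*.
The bracket is 0.697, giving y* = 0.346/0.0218 = 15.9.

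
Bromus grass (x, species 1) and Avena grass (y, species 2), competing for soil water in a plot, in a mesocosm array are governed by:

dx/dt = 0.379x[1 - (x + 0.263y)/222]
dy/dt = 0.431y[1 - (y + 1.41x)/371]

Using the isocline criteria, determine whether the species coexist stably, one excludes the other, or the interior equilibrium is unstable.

Compare the nullcline intercepts: K1/α12 = 222/0.263 = 844 > K2 = 371; K2/α21 = 371/1.41 = 263 > K1 = 222.
Since both inequalities hold, each species can invade when rare, so the interior equilibrium is stable.

stable coexistence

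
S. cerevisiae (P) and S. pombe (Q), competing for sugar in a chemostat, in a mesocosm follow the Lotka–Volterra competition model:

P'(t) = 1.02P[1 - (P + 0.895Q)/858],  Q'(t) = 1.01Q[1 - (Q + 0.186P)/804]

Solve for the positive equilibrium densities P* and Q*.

Setting both brackets to zero gives the nullclines P + 0.895Q = 858 and 0.186P + Q = 804.
Substituting Q = 804 - 0.186P into the first: P(1 - 0.895·0.186) = 858 - 0.895·804.
So P* = 138/0.834 = 166, and then Q* = 804 - 0.186·166 = 773.

P* ≈ 166, Q* ≈ 773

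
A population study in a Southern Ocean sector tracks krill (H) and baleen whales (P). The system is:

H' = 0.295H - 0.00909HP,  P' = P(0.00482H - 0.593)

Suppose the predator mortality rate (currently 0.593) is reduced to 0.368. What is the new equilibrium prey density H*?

H* ≈ 76.3

At the interior fixed point, setting dP/dt = 0 with P > 0 fixes H* = (predator death rate)/(HP coefficient) — independent of the other coefficients.
With the change, H* = 0.368/0.00482 = 76.3; it falls from 123.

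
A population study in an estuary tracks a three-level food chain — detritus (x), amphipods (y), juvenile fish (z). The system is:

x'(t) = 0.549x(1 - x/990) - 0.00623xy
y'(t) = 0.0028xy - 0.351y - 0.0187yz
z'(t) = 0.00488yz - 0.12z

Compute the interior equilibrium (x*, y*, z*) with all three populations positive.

From dz/dt = 0: 0.00488y* = 0.12, so y* = 24.6.
From dx/dt = 0: 0.549(1 - x*/990) = 0.00623·24.6, giving x* = 990·(1 - 0.279) = 714.
From dy/dt = 0: 0.0028·714 - 0.351 = 0.0187z*, so z* = 1.65/0.0187 = 88.1.

x* ≈ 714, y* ≈ 24.6, z* ≈ 88.1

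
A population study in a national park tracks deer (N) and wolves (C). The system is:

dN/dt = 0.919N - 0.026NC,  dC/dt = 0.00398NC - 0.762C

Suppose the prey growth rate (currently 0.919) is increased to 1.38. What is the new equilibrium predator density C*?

At the interior fixed point, setting dN/dt = 0 with N > 0 fixes C* = (prey growth rate)/(NC coefficient) — independent of the other coefficients.
With the change, C* = 1.38/0.026 = 53.1; it rises from 35.3.

C* ≈ 53.1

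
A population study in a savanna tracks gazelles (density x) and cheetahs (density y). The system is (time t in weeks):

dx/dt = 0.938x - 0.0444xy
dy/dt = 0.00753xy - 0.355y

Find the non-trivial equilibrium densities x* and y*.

Set dy/dt = 0 with y > 0: 0.00753x - 0.355 = 0, so x* = 0.355/0.00753 = 47.1.
Set dx/dt = 0 with x > 0: 0.938 - 0.0444y = 0, so y* = 0.938/0.0444 = 21.1.

x* ≈ 47.1, y* ≈ 21.1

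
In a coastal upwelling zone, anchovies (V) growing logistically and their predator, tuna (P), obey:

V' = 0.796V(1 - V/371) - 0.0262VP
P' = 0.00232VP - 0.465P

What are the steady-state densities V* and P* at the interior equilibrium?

From dP/dt = 0 with P > 0: 0.00232V* = 0.465, so V* = 200.
Substitute into dV/dt = 0: 0.796(1 - 200/371) = 0.0262P*.
The bracket is 0.46, giving P* = 0.366/0.0262 = 14.

V* ≈ 200, P* ≈ 14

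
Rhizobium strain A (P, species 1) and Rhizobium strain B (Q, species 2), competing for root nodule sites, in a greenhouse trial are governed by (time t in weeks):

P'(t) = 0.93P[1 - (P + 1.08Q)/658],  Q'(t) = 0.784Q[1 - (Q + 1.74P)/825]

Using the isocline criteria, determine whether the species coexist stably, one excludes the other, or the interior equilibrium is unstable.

unstable coexistence (outcome depends on initial conditions)

Compare the nullcline intercepts: K1/α12 = 658/1.08 = 609 < K2 = 825; K2/α21 = 825/1.74 = 474 < K1 = 658.
Since both are reversed, neither can invade when rare; the interior point is a saddle.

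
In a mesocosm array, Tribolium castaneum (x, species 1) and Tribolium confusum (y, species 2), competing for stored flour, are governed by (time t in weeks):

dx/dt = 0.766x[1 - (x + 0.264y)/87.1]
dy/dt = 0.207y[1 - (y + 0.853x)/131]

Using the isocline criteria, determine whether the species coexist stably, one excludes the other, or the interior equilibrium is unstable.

Compare the nullcline intercepts: K1/α12 = 87.1/0.264 = 330 > K2 = 131; K2/α21 = 131/0.853 = 154 > K1 = 87.1.
Since both inequalities hold, each species can invade when rare, so the interior equilibrium is stable.

stable coexistence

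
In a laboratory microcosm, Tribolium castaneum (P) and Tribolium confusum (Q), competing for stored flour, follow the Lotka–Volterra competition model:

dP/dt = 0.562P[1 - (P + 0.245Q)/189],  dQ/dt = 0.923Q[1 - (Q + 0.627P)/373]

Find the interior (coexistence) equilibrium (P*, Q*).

Setting both brackets to zero gives the nullclines P + 0.245Q = 189 and 0.627P + Q = 373.
Substituting Q = 373 - 0.627P into the first: P(1 - 0.245·0.627) = 189 - 0.245·373.
So P* = 97.6/0.846 = 115, and then Q* = 373 - 0.627·115 = 301.

P* ≈ 115, Q* ≈ 301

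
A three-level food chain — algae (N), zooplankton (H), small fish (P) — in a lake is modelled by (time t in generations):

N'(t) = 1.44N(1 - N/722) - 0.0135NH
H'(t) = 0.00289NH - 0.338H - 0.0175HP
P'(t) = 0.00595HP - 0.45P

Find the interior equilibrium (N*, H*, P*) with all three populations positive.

From dP/dt = 0: 0.00595H* = 0.45, so H* = 75.6.
From dN/dt = 0: 1.44(1 - N*/722) = 0.0135·75.6, giving N* = 722·(1 - 0.709) = 210.
From dH/dt = 0: 0.00289·210 - 0.338 = 0.0175P*, so P* = 0.269/0.0175 = 15.4.

N* ≈ 210, H* ≈ 75.6, P* ≈ 15.4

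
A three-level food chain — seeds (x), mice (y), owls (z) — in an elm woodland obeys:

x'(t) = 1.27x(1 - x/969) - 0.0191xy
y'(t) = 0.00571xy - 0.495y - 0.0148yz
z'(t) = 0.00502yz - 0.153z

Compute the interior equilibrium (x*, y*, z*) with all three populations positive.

From dz/dt = 0: 0.00502y* = 0.153, so y* = 30.5.
From dx/dt = 0: 1.27(1 - x*/969) = 0.0191·30.5, giving x* = 969·(1 - 0.458) = 525.
From dy/dt = 0: 0.00571·525 - 0.495 = 0.0148z*, so z* = 2.5/0.0148 = 169.

x* ≈ 525, y* ≈ 30.5, z* ≈ 169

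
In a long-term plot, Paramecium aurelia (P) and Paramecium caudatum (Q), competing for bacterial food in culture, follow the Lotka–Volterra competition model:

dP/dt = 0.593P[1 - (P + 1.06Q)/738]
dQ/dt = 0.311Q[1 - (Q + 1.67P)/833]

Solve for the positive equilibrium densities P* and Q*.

P* ≈ 188, Q* ≈ 519

Setting both brackets to zero gives the nullclines P + 1.06Q = 738 and 1.67P + Q = 833.
Substituting Q = 833 - 1.67P into the first: P(1 - 1.06·1.67) = 738 - 1.06·833.
So P* = -145/-0.77 = 188, and then Q* = 833 - 1.67·188 = 519.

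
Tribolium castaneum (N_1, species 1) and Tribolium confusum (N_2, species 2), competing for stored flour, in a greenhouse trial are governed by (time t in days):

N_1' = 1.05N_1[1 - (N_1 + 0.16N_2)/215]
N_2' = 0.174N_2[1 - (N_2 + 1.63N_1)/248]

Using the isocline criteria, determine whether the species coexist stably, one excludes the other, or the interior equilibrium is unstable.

species 1 excludes species 2

Compare the nullcline intercepts: K1/α12 = 215/0.16 = 1340 > K2 = 248; K2/α21 = 248/1.63 = 152 < K1 = 215.
Since the inequalities point opposite ways, species 1 can invade but species 2 cannot.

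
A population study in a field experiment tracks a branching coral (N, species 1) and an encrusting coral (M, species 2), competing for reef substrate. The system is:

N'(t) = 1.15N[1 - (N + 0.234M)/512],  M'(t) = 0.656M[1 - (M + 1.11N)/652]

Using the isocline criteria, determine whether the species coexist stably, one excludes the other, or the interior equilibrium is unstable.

Compare the nullcline intercepts: K1/α12 = 512/0.234 = 2190 > K2 = 652; K2/α21 = 652/1.11 = 587 > K1 = 512.
Since both inequalities hold, each species can invade when rare, so the interior equilibrium is stable.

stable coexistence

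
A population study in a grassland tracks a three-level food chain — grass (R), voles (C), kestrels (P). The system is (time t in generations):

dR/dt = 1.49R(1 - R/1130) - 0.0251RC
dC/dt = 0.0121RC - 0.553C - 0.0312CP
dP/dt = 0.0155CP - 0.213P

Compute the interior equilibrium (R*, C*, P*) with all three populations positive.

From dP/dt = 0: 0.0155C* = 0.213, so C* = 13.7.
From dR/dt = 0: 1.49(1 - R*/1130) = 0.0251·13.7, giving R* = 1130·(1 - 0.231) = 868.
From dC/dt = 0: 0.0121·868 - 0.553 = 0.0312P*, so P* = 9.95/0.0312 = 319.

R* ≈ 868, C* ≈ 13.7, P* ≈ 319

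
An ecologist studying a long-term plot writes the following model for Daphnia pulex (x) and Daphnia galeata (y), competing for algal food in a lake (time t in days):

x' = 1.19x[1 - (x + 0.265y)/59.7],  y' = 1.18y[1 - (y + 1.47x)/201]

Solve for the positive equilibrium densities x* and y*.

Setting both brackets to zero gives the nullclines x + 0.265y = 59.7 and 1.47x + y = 201.
Substituting y = 201 - 1.47x into the first: x(1 - 0.265·1.47) = 59.7 - 0.265·201.
So x* = 6.44/0.61 = 10.5, and then y* = 201 - 1.47·10.5 = 186.

x* ≈ 10.5, y* ≈ 186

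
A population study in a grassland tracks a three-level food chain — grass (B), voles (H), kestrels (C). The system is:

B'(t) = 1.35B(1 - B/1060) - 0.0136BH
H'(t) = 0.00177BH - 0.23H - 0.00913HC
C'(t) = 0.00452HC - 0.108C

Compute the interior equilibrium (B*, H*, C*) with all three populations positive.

B* ≈ 805, H* ≈ 23.9, C* ≈ 131

From dC/dt = 0: 0.00452H* = 0.108, so H* = 23.9.
From dB/dt = 0: 1.35(1 - B*/1060) = 0.0136·23.9, giving B* = 1060·(1 - 0.241) = 805.
From dH/dt = 0: 0.00177·805 - 0.23 = 0.00913C*, so C* = 1.19/0.00913 = 131.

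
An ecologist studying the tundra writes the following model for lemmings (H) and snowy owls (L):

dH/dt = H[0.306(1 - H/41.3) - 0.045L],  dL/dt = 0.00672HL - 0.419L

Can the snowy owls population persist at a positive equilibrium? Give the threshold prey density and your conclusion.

The predator equation gives dL/dt > 0 only when H > 0.419/0.00672 = 62.4.
Without the predator, H → K = 41.3. Since 41.3 < 62.4, the predator cannot invade.

Threshold H = 62.4; K < 62.4, so no, the predator goes extinct.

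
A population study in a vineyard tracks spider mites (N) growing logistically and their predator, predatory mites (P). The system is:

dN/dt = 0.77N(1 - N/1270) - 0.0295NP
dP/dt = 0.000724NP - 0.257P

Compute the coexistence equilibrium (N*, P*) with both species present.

N* ≈ 355, P* ≈ 18.8

From dP/dt = 0 with P > 0: 0.000724N* = 0.257, so N* = 355.
Substitute into dN/dt = 0: 0.77(1 - 355/1270) = 0.0295P*.
The bracket is 0.72, giving P* = 0.555/0.0295 = 18.8.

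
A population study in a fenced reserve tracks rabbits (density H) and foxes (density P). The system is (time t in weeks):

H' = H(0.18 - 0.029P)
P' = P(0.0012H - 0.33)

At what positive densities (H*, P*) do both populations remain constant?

H* ≈ 275, P* ≈ 6.21

Set dP/dt = 0 with P > 0: 0.0012H - 0.33 = 0, so H* = 0.33/0.0012 = 275.
Set dH/dt = 0 with H > 0: 0.18 - 0.029P = 0, so P* = 0.18/0.029 = 6.21.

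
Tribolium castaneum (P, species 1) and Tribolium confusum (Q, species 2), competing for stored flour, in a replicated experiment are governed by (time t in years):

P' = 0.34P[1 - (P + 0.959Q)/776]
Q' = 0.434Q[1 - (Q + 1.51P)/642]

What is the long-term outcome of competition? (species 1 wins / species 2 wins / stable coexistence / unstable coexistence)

Compare the nullcline intercepts: K1/α12 = 776/0.959 = 809 > K2 = 642; K2/α21 = 642/1.51 = 425 < K1 = 776.
Since the inequalities point opposite ways, species 1 can invade but species 2 cannot.

species 1 excludes species 2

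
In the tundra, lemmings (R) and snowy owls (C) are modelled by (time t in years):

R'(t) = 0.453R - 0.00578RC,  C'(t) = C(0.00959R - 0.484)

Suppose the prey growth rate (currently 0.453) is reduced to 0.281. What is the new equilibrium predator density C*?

C* ≈ 48.6

At the interior fixed point, setting dR/dt = 0 with R > 0 fixes C* = (prey growth rate)/(RC coefficient) — independent of the other coefficients.
With the change, C* = 0.281/0.00578 = 48.6; it falls from 78.4.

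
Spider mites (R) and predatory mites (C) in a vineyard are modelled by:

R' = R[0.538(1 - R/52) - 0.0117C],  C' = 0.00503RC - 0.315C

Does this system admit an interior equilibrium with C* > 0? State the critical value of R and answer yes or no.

The predator equation gives dC/dt > 0 only when R > 0.315/0.00503 = 62.6.
Without the predator, R → K = 52. Since 52 < 62.6, the predator cannot invade.

Threshold R = 62.6; K < 62.6, so no, the predator goes extinct.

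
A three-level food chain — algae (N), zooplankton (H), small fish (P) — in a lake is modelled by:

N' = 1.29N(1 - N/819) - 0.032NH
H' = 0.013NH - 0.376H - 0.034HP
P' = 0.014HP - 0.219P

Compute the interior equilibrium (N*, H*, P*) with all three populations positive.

N* ≈ 501, H* ≈ 15.6, P* ≈ 181

From dP/dt = 0: 0.014H* = 0.219, so H* = 15.6.
From dN/dt = 0: 1.29(1 - N*/819) = 0.032·15.6, giving N* = 819·(1 - 0.388) = 501.
From dH/dt = 0: 0.013·501 - 0.376 = 0.034P*, so P* = 6.14/0.034 = 181.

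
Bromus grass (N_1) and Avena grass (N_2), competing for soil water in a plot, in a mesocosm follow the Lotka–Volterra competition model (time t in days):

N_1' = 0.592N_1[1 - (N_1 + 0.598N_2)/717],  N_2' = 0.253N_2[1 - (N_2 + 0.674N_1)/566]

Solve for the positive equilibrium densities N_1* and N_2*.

N_1* ≈ 634, N_2* ≈ 139

Setting both brackets to zero gives the nullclines N_1 + 0.598N_2 = 717 and 0.674N_1 + N_2 = 566.
Substituting N_2 = 566 - 0.674N_1 into the first: N_1(1 - 0.598·0.674) = 717 - 0.598·566.
So N_1* = 379/0.597 = 634, and then N_2* = 566 - 0.674·634 = 139.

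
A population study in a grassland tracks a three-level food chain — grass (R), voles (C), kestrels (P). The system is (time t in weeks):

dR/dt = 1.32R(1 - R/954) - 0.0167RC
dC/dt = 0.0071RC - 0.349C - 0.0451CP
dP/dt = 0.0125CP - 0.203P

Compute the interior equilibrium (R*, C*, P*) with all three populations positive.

From dP/dt = 0: 0.0125C* = 0.203, so C* = 16.2.
From dR/dt = 0: 1.32(1 - R*/954) = 0.0167·16.2, giving R* = 954·(1 - 0.205) = 758.
From dC/dt = 0: 0.0071·758 - 0.349 = 0.0451P*, so P* = 5.03/0.0451 = 112.

R* ≈ 758, C* ≈ 16.2, P* ≈ 112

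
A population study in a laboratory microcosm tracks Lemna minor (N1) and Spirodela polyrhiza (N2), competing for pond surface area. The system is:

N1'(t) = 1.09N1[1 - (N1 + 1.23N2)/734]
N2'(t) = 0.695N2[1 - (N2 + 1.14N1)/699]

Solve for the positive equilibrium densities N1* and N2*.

Setting both brackets to zero gives the nullclines N1 + 1.23N2 = 734 and 1.14N1 + N2 = 699.
Substituting N2 = 699 - 1.14N1 into the first: N1(1 - 1.23·1.14) = 734 - 1.23·699.
So N1* = -126/-0.402 = 313, and then N2* = 699 - 1.14·313 = 343.

N1* ≈ 313, N2* ≈ 343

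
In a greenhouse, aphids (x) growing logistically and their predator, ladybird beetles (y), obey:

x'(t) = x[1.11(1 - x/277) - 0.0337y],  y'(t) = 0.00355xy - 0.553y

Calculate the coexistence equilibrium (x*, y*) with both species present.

x* ≈ 156, y* ≈ 14.4

From dy/dt = 0 with y > 0: 0.00355x* = 0.553, so x* = 156.
Substitute into dx/dt = 0: 1.11(1 - 156/277) = 0.0337y*.
The bracket is 0.438, giving y* = 0.486/0.0337 = 14.4.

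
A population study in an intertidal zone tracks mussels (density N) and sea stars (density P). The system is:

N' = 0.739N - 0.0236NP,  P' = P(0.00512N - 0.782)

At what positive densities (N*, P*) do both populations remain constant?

N* ≈ 153, P* ≈ 31.3

Set dP/dt = 0 with P > 0: 0.00512N - 0.782 = 0, so N* = 0.782/0.00512 = 153.
Set dN/dt = 0 with N > 0: 0.739 - 0.0236P = 0, so P* = 0.739/0.0236 = 31.3.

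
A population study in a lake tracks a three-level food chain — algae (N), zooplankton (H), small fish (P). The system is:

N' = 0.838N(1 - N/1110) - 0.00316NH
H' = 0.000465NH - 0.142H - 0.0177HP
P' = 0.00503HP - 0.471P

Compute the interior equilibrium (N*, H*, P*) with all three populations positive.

N* ≈ 718, H* ≈ 93.6, P* ≈ 10.8

From dP/dt = 0: 0.00503H* = 0.471, so H* = 93.6.
From dN/dt = 0: 0.838(1 - N*/1110) = 0.00316·93.6, giving N* = 1110·(1 - 0.353) = 718.
From dH/dt = 0: 0.000465·718 - 0.142 = 0.0177P*, so P* = 0.192/0.0177 = 10.8.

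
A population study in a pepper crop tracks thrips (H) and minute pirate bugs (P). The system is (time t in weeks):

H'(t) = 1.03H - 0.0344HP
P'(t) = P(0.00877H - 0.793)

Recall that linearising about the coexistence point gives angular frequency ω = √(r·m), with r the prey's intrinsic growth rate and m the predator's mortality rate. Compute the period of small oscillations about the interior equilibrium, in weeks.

Here r = 1.03 and m = 0.793, so r·m = 0.817.
ω = √0.817 = 0.904 per week, hence T = 2π/ω ≈ 6.95 weeks.

T ≈ 6.95 weeks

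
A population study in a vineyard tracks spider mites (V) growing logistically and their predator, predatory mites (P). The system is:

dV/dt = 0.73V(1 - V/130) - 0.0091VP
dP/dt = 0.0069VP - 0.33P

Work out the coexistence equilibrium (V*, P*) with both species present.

From dP/dt = 0 with P > 0: 0.0069V* = 0.33, so V* = 47.8.
Substitute into dV/dt = 0: 0.73(1 - 47.8/130) = 0.0091P*.
The bracket is 0.632, giving P* = 0.461/0.0091 = 50.7.

V* ≈ 47.8, P* ≈ 50.7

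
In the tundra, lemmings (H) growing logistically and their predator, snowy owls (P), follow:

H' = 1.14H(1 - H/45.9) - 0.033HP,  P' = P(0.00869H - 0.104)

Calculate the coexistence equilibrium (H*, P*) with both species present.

From dP/dt = 0 with P > 0: 0.00869H* = 0.104, so H* = 12.
Substitute into dH/dt = 0: 1.14(1 - 12/45.9) = 0.033P*.
The bracket is 0.739, giving P* = 0.843/0.033 = 25.5.

H* ≈ 12, P* ≈ 25.5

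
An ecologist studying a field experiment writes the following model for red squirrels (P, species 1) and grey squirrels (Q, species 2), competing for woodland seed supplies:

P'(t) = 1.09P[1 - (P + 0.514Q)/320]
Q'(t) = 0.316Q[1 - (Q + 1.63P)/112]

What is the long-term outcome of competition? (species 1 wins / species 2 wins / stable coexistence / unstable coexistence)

Compare the nullcline intercepts: K1/α12 = 320/0.514 = 623 > K2 = 112; K2/α21 = 112/1.63 = 68.7 < K1 = 320.
Since the inequalities point opposite ways, species 1 can invade but species 2 cannot.

species 1 excludes species 2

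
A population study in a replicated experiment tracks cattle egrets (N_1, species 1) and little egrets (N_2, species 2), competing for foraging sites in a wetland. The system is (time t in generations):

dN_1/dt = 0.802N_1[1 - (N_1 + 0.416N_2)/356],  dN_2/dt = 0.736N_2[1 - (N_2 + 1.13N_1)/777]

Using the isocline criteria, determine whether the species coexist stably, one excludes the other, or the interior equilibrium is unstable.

Compare the nullcline intercepts: K1/α12 = 356/0.416 = 856 > K2 = 777; K2/α21 = 777/1.13 = 688 > K1 = 356.
Since both inequalities hold, each species can invade when rare, so the interior equilibrium is stable.

stable coexistence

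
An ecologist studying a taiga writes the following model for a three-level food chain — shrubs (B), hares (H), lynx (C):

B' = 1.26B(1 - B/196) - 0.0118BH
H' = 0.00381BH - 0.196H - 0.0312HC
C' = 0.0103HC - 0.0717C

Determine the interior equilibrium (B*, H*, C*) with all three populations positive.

B* ≈ 183, H* ≈ 6.96, C* ≈ 16.1

From dC/dt = 0: 0.0103H* = 0.0717, so H* = 6.96.
From dB/dt = 0: 1.26(1 - B*/196) = 0.0118·6.96, giving B* = 196·(1 - 0.0652) = 183.
From dH/dt = 0: 0.00381·183 - 0.196 = 0.0312C*, so C* = 0.502/0.0312 = 16.1.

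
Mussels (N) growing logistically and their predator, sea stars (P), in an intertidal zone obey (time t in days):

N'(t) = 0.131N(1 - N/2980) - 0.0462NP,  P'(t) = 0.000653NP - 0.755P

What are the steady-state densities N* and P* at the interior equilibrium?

N* ≈ 1160, P* ≈ 1.74

From dP/dt = 0 with P > 0: 0.000653N* = 0.755, so N* = 1160.
Substitute into dN/dt = 0: 0.131(1 - 1160/2980) = 0.0462P*.
The bracket is 0.612, giving P* = 0.0802/0.0462 = 1.74.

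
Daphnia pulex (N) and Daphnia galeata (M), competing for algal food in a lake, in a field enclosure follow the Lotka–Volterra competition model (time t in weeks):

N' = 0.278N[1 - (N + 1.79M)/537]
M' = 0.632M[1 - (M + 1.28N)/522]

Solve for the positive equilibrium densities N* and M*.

N* ≈ 308, M* ≈ 128

Setting both brackets to zero gives the nullclines N + 1.79M = 537 and 1.28N + M = 522.
Substituting M = 522 - 1.28N into the first: N(1 - 1.79·1.28) = 537 - 1.79·522.
So N* = -397/-1.29 = 308, and then M* = 522 - 1.28·308 = 128.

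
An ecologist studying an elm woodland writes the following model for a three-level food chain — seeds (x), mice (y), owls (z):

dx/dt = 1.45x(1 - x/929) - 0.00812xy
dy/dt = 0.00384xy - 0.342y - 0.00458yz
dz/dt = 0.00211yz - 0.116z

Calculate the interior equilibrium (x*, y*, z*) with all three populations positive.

From dz/dt = 0: 0.00211y* = 0.116, so y* = 55.
From dx/dt = 0: 1.45(1 - x*/929) = 0.00812·55, giving x* = 929·(1 - 0.308) = 643.
From dy/dt = 0: 0.00384·643 - 0.342 = 0.00458z*, so z* = 2.13/0.00458 = 464.

x* ≈ 643, y* ≈ 55, z* ≈ 464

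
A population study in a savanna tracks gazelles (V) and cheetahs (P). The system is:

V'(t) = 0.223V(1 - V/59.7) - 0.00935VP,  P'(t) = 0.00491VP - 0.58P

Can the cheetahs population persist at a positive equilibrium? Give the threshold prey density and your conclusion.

Threshold V = 118; K < 118, so no, the predator goes extinct.

The predator equation gives dP/dt > 0 only when V > 0.58/0.00491 = 118.
Without the predator, V → K = 59.7. Since 59.7 < 118, the predator cannot invade.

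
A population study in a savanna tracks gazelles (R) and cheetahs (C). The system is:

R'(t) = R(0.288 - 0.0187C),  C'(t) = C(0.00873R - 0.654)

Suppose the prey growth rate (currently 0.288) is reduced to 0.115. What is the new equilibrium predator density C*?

C* ≈ 6.15

At the interior fixed point, setting dR/dt = 0 with R > 0 fixes C* = (prey growth rate)/(RC coefficient) — independent of the other coefficients.
With the change, C* = 0.115/0.0187 = 6.15; it falls from 15.4.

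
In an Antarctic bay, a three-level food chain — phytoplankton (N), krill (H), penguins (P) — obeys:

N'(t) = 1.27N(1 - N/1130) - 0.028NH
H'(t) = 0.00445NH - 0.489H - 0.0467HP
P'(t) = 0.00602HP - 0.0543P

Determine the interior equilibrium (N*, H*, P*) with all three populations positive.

From dP/dt = 0: 0.00602H* = 0.0543, so H* = 9.02.
From dN/dt = 0: 1.27(1 - N*/1130) = 0.028·9.02, giving N* = 1130·(1 - 0.199) = 905.
From dH/dt = 0: 0.00445·905 - 0.489 = 0.0467P*, so P* = 3.54/0.0467 = 75.8.

N* ≈ 905, H* ≈ 9.02, P* ≈ 75.8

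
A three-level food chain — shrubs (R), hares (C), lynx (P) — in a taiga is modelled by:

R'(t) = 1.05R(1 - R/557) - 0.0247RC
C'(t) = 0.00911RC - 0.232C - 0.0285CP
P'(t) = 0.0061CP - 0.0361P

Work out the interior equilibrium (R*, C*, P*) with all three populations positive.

From dP/dt = 0: 0.0061C* = 0.0361, so C* = 5.92.
From dR/dt = 0: 1.05(1 - R*/557) = 0.0247·5.92, giving R* = 557·(1 - 0.139) = 479.
From dC/dt = 0: 0.00911·479 - 0.232 = 0.0285P*, so P* = 4.14/0.0285 = 145.

R* ≈ 479, C* ≈ 5.92, P* ≈ 145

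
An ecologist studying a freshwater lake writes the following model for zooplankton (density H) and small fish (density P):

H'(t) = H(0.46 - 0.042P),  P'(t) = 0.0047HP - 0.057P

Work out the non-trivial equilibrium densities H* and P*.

H* ≈ 12.1, P* ≈ 11

Set dP/dt = 0 with P > 0: 0.0047H - 0.057 = 0, so H* = 0.057/0.0047 = 12.1.
Set dH/dt = 0 with H > 0: 0.46 - 0.042P = 0, so P* = 0.46/0.042 = 11.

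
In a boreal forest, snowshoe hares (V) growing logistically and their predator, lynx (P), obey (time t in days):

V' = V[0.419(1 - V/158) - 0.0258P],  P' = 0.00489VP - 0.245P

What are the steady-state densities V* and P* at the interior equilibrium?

From dP/dt = 0 with P > 0: 0.00489V* = 0.245, so V* = 50.1.
Substitute into dV/dt = 0: 0.419(1 - 50.1/158) = 0.0258P*.
The bracket is 0.683, giving P* = 0.286/0.0258 = 11.1.

V* ≈ 50.1, P* ≈ 11.1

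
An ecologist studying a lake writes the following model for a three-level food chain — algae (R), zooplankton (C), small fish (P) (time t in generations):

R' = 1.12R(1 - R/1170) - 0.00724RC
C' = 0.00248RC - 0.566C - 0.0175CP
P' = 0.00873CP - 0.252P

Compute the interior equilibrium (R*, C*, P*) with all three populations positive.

From dP/dt = 0: 0.00873C* = 0.252, so C* = 28.9.
From dR/dt = 0: 1.12(1 - R*/1170) = 0.00724·28.9, giving R* = 1170·(1 - 0.187) = 952.
From dC/dt = 0: 0.00248·952 - 0.566 = 0.0175P*, so P* = 1.79/0.0175 = 103.

R* ≈ 952, C* ≈ 28.9, P* ≈ 103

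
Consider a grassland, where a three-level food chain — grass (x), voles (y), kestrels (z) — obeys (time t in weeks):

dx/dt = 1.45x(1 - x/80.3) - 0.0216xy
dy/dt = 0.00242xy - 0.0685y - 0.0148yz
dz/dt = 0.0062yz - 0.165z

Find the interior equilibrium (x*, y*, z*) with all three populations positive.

x* ≈ 48.5, y* ≈ 26.6, z* ≈ 3.3

From dz/dt = 0: 0.0062y* = 0.165, so y* = 26.6.
From dx/dt = 0: 1.45(1 - x*/80.3) = 0.0216·26.6, giving x* = 80.3·(1 - 0.396) = 48.5.
From dy/dt = 0: 0.00242·48.5 - 0.0685 = 0.0148z*, so z* = 0.0488/0.0148 = 3.3.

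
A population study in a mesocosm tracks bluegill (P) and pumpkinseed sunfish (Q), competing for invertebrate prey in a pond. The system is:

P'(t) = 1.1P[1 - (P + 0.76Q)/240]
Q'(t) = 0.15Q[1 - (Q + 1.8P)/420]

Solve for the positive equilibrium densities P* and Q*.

Setting both brackets to zero gives the nullclines P + 0.76Q = 240 and 1.8P + Q = 420.
Substituting Q = 420 - 1.8P into the first: P(1 - 0.76·1.8) = 240 - 0.76·420.
So P* = -79.2/-0.368 = 215, and then Q* = 420 - 1.8·215 = 32.6.

P* ≈ 215, Q* ≈ 32.6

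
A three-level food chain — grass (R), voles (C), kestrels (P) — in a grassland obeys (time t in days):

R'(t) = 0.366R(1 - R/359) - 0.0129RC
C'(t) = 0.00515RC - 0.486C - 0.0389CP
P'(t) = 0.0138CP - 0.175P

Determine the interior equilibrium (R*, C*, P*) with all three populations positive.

R* ≈ 199, C* ≈ 12.7, P* ≈ 13.8

From dP/dt = 0: 0.0138C* = 0.175, so C* = 12.7.
From dR/dt = 0: 0.366(1 - R*/359) = 0.0129·12.7, giving R* = 359·(1 - 0.447) = 199.
From dC/dt = 0: 0.00515·199 - 0.486 = 0.0389P*, so P* = 0.536/0.0389 = 13.8.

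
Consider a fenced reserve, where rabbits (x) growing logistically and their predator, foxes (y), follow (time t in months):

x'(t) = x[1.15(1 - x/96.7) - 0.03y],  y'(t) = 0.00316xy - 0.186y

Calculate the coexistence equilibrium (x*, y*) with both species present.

x* ≈ 58.9, y* ≈ 15

From dy/dt = 0 with y > 0: 0.00316x* = 0.186, so x* = 58.9.
Substitute into dx/dt = 0: 1.15(1 - 58.9/96.7) = 0.03y*.
The bracket is 0.391, giving y* = 0.45/0.03 = 15.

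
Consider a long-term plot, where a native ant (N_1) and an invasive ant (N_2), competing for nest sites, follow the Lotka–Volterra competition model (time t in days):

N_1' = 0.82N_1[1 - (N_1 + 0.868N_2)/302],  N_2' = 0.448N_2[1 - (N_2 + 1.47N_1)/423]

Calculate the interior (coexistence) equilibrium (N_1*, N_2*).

N_1* ≈ 236, N_2* ≈ 75.9

Setting both brackets to zero gives the nullclines N_1 + 0.868N_2 = 302 and 1.47N_1 + N_2 = 423.
Substituting N_2 = 423 - 1.47N_1 into the first: N_1(1 - 0.868·1.47) = 302 - 0.868·423.
So N_1* = -65.2/-0.276 = 236, and then N_2* = 423 - 1.47·236 = 75.9.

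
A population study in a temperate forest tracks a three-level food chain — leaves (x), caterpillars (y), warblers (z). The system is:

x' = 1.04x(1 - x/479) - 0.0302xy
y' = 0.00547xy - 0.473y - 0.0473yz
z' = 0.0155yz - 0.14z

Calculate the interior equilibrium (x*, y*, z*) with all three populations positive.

x* ≈ 353, y* ≈ 9.03, z* ≈ 30.9

From dz/dt = 0: 0.0155y* = 0.14, so y* = 9.03.
From dx/dt = 0: 1.04(1 - x*/479) = 0.0302·9.03, giving x* = 479·(1 - 0.262) = 353.
From dy/dt = 0: 0.00547·353 - 0.473 = 0.0473z*, so z* = 1.46/0.0473 = 30.9.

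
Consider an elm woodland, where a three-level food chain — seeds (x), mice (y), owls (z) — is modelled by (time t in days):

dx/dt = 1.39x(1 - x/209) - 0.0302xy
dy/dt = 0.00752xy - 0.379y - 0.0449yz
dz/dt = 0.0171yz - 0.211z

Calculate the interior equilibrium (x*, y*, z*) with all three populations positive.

From dz/dt = 0: 0.0171y* = 0.211, so y* = 12.3.
From dx/dt = 0: 1.39(1 - x*/209) = 0.0302·12.3, giving x* = 209·(1 - 0.268) = 153.
From dy/dt = 0: 0.00752·153 - 0.379 = 0.0449z*, so z* = 0.771/0.0449 = 17.2.

x* ≈ 153, y* ≈ 12.3, z* ≈ 17.2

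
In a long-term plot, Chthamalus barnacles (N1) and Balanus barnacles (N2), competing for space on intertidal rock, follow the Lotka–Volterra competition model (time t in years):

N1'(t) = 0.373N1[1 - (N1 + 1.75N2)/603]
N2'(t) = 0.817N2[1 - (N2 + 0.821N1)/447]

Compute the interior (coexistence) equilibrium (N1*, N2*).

N1* ≈ 410, N2* ≈ 110

Setting both brackets to zero gives the nullclines N1 + 1.75N2 = 603 and 0.821N1 + N2 = 447.
Substituting N2 = 447 - 0.821N1 into the first: N1(1 - 1.75·0.821) = 603 - 1.75·447.
So N1* = -179/-0.437 = 410, and then N2* = 447 - 0.821·410 = 110.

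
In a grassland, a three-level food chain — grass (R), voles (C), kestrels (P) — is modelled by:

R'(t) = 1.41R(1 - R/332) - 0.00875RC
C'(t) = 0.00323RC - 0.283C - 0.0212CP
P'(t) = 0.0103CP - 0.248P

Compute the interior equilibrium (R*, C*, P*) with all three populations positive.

From dP/dt = 0: 0.0103C* = 0.248, so C* = 24.1.
From dR/dt = 0: 1.41(1 - R*/332) = 0.00875·24.1, giving R* = 332·(1 - 0.149) = 282.
From dC/dt = 0: 0.00323·282 - 0.283 = 0.0212P*, so P* = 0.629/0.0212 = 29.7.

R* ≈ 282, C* ≈ 24.1, P* ≈ 29.7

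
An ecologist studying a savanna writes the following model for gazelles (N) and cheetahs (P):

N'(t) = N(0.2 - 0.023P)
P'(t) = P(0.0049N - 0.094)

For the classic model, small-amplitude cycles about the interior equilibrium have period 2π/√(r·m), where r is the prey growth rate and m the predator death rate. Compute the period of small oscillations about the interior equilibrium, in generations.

T ≈ 45.8 generations

Here r = 0.2 and m = 0.094, so r·m = 0.0188.
ω = √0.0188 = 0.137 per generation, hence T = 2π/ω ≈ 45.8 generations.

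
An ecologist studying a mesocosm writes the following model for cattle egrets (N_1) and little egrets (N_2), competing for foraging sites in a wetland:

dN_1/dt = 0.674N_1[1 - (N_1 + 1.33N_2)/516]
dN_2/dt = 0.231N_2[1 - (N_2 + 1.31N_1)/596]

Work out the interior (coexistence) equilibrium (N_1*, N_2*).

N_1* ≈ 373, N_2* ≈ 108

Setting both brackets to zero gives the nullclines N_1 + 1.33N_2 = 516 and 1.31N_1 + N_2 = 596.
Substituting N_2 = 596 - 1.31N_1 into the first: N_1(1 - 1.33·1.31) = 516 - 1.33·596.
So N_1* = -277/-0.742 = 373, and then N_2* = 596 - 1.31·373 = 108.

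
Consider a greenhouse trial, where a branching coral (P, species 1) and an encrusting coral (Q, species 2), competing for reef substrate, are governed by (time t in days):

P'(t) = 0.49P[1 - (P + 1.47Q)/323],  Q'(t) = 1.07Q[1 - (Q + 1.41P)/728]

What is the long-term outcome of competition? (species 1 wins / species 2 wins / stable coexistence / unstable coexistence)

Compare the nullcline intercepts: K1/α12 = 323/1.47 = 220 < K2 = 728; K2/α21 = 728/1.41 = 516 > K1 = 323.
Since the inequalities point opposite ways, species 2 can invade but species 1 cannot.

species 2 excludes species 1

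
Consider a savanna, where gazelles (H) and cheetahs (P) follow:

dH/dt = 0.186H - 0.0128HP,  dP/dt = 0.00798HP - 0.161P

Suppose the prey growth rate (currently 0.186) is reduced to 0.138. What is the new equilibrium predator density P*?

At the interior fixed point, setting dH/dt = 0 with H > 0 fixes P* = (prey growth rate)/(HP coefficient) — independent of the other coefficients.
With the change, P* = 0.138/0.0128 = 10.8; it falls from 14.5.

P* ≈ 10.8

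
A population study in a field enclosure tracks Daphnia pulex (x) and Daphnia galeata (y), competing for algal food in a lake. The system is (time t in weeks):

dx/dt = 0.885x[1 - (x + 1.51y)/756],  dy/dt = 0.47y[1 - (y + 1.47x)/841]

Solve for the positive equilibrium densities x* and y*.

Setting both brackets to zero gives the nullclines x + 1.51y = 756 and 1.47x + y = 841.
Substituting y = 841 - 1.47x into the first: x(1 - 1.51·1.47) = 756 - 1.51·841.
So x* = -514/-1.22 = 421, and then y* = 841 - 1.47·421 = 222.

x* ≈ 421, y* ≈ 222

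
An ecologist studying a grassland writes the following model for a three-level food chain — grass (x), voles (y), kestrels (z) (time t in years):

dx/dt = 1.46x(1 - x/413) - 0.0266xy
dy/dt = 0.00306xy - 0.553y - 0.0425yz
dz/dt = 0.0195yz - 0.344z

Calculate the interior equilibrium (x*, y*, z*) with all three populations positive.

From dz/dt = 0: 0.0195y* = 0.344, so y* = 17.6.
From dx/dt = 0: 1.46(1 - x*/413) = 0.0266·17.6, giving x* = 413·(1 - 0.321) = 280.
From dy/dt = 0: 0.00306·280 - 0.553 = 0.0425z*, so z* = 0.305/0.0425 = 7.17.

x* ≈ 280, y* ≈ 17.6, z* ≈ 7.17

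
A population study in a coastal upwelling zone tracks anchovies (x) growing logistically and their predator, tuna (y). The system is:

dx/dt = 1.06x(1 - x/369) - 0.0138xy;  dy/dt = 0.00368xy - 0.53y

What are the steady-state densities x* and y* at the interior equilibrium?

x* ≈ 144, y* ≈ 46.8

From dy/dt = 0 with y > 0: 0.00368x* = 0.53, so x* = 144.
Substitute into dx/dt = 0: 1.06(1 - 144/369) = 0.0138y*.
The bracket is 0.61, giving y* = 0.646/0.0138 = 46.8.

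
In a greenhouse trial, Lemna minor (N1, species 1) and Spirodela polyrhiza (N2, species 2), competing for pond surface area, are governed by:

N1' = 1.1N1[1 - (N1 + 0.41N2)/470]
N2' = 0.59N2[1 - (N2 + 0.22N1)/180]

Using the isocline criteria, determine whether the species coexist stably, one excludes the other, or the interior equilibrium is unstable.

stable coexistence

Compare the nullcline intercepts: K1/α12 = 470/0.41 = 1150 > K2 = 180; K2/α21 = 180/0.22 = 818 > K1 = 470.
Since both inequalities hold, each species can invade when rare, so the interior equilibrium is stable.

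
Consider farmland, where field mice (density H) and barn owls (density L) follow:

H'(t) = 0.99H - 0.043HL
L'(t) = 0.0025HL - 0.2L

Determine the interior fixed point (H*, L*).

H* ≈ 80, L* ≈ 23

Set dL/dt = 0 with L > 0: 0.0025H - 0.2 = 0, so H* = 0.2/0.0025 = 80.
Set dH/dt = 0 with H > 0: 0.99 - 0.043L = 0, so L* = 0.99/0.043 = 23.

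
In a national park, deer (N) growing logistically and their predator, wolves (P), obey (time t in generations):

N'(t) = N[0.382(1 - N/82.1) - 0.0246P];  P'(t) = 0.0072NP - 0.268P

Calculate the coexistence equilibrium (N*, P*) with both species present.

From dP/dt = 0 with P > 0: 0.0072N* = 0.268, so N* = 37.2.
Substitute into dN/dt = 0: 0.382(1 - 37.2/82.1) = 0.0246P*.
The bracket is 0.547, giving P* = 0.209/0.0246 = 8.49.

N* ≈ 37.2, P* ≈ 8.49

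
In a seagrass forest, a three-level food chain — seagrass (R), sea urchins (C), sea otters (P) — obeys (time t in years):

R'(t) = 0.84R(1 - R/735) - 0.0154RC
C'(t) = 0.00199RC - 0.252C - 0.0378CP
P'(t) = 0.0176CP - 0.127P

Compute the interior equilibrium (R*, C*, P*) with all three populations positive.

From dP/dt = 0: 0.0176C* = 0.127, so C* = 7.22.
From dR/dt = 0: 0.84(1 - R*/735) = 0.0154·7.22, giving R* = 735·(1 - 0.132) = 638.
From dC/dt = 0: 0.00199·638 - 0.252 = 0.0378P*, so P* = 1.02/0.0378 = 26.9.

R* ≈ 638, C* ≈ 7.22, P* ≈ 26.9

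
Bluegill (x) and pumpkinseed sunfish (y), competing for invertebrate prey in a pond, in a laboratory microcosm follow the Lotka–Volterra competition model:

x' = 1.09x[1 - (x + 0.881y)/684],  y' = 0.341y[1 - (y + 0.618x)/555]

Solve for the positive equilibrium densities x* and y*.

x* ≈ 428, y* ≈ 290

Setting both brackets to zero gives the nullclines x + 0.881y = 684 and 0.618x + y = 555.
Substituting y = 555 - 0.618x into the first: x(1 - 0.881·0.618) = 684 - 0.881·555.
So x* = 195/0.456 = 428, and then y* = 555 - 0.618·428 = 290.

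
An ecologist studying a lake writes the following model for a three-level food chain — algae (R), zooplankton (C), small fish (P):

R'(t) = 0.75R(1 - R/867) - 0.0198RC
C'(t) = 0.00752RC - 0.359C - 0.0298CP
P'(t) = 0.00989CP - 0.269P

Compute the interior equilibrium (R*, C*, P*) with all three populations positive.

R* ≈ 244, C* ≈ 27.2, P* ≈ 49.6

From dP/dt = 0: 0.00989C* = 0.269, so C* = 27.2.
From dR/dt = 0: 0.75(1 - R*/867) = 0.0198·27.2, giving R* = 867·(1 - 0.718) = 244.
From dC/dt = 0: 0.00752·244 - 0.359 = 0.0298P*, so P* = 1.48/0.0298 = 49.6.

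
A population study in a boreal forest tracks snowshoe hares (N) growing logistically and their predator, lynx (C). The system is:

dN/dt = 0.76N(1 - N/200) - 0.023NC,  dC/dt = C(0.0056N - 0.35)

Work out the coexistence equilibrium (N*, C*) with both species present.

From dC/dt = 0 with C > 0: 0.0056N* = 0.35, so N* = 62.5.
Substitute into dN/dt = 0: 0.76(1 - 62.5/200) = 0.023C*.
The bracket is 0.688, giving C* = 0.522/0.023 = 22.7.

N* ≈ 62.5, C* ≈ 22.7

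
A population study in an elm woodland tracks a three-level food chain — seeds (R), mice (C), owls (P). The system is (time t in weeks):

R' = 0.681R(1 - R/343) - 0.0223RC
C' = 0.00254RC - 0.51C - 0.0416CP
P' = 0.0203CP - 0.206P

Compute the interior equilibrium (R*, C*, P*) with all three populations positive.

R* ≈ 229, C* ≈ 10.1, P* ≈ 1.72

From dP/dt = 0: 0.0203C* = 0.206, so C* = 10.1.
From dR/dt = 0: 0.681(1 - R*/343) = 0.0223·10.1, giving R* = 343·(1 - 0.332) = 229.
From dC/dt = 0: 0.00254·229 - 0.51 = 0.0416P*, so P* = 0.0717/0.0416 = 1.72.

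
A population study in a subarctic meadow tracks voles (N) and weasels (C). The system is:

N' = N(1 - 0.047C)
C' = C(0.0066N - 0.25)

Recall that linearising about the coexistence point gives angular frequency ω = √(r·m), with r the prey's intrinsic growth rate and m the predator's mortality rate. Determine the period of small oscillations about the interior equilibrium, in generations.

T ≈ 12.6 generations

Here r = 1 and m = 0.25, so r·m = 0.25.
ω = √0.25 = 0.5 per generation, hence T = 2π/ω ≈ 12.6 generations.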